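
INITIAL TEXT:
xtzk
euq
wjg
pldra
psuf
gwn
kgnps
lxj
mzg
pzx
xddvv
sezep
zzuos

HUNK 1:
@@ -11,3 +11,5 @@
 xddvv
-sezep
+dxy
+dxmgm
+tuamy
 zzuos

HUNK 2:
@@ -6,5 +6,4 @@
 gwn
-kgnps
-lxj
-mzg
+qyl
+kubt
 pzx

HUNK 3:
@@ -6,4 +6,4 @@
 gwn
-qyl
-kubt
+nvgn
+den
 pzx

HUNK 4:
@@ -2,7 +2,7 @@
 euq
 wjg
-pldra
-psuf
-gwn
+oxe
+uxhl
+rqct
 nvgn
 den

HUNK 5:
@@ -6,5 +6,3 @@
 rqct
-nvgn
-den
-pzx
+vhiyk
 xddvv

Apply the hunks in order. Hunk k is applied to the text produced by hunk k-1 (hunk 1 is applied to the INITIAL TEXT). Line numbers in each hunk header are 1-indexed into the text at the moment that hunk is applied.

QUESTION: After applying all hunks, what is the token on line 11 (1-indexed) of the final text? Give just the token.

Hunk 1: at line 11 remove [sezep] add [dxy,dxmgm,tuamy] -> 15 lines: xtzk euq wjg pldra psuf gwn kgnps lxj mzg pzx xddvv dxy dxmgm tuamy zzuos
Hunk 2: at line 6 remove [kgnps,lxj,mzg] add [qyl,kubt] -> 14 lines: xtzk euq wjg pldra psuf gwn qyl kubt pzx xddvv dxy dxmgm tuamy zzuos
Hunk 3: at line 6 remove [qyl,kubt] add [nvgn,den] -> 14 lines: xtzk euq wjg pldra psuf gwn nvgn den pzx xddvv dxy dxmgm tuamy zzuos
Hunk 4: at line 2 remove [pldra,psuf,gwn] add [oxe,uxhl,rqct] -> 14 lines: xtzk euq wjg oxe uxhl rqct nvgn den pzx xddvv dxy dxmgm tuamy zzuos
Hunk 5: at line 6 remove [nvgn,den,pzx] add [vhiyk] -> 12 lines: xtzk euq wjg oxe uxhl rqct vhiyk xddvv dxy dxmgm tuamy zzuos
Final line 11: tuamy

Answer: tuamy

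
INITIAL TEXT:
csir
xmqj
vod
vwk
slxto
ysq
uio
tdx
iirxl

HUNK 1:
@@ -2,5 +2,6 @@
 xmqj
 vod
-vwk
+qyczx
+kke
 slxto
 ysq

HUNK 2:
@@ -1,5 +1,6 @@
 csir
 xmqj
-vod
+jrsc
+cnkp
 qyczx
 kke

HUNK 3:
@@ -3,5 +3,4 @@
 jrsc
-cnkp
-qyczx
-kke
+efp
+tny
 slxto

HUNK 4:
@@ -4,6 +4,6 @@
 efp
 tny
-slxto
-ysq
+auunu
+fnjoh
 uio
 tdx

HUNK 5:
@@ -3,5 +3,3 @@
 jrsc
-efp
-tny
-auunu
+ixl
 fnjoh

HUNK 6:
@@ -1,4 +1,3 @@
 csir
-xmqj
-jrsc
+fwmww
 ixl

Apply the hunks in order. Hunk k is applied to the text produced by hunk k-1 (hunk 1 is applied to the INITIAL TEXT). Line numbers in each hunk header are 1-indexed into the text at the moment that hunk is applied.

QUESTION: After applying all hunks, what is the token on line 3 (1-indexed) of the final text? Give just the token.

Answer: ixl

Derivation:
Hunk 1: at line 2 remove [vwk] add [qyczx,kke] -> 10 lines: csir xmqj vod qyczx kke slxto ysq uio tdx iirxl
Hunk 2: at line 1 remove [vod] add [jrsc,cnkp] -> 11 lines: csir xmqj jrsc cnkp qyczx kke slxto ysq uio tdx iirxl
Hunk 3: at line 3 remove [cnkp,qyczx,kke] add [efp,tny] -> 10 lines: csir xmqj jrsc efp tny slxto ysq uio tdx iirxl
Hunk 4: at line 4 remove [slxto,ysq] add [auunu,fnjoh] -> 10 lines: csir xmqj jrsc efp tny auunu fnjoh uio tdx iirxl
Hunk 5: at line 3 remove [efp,tny,auunu] add [ixl] -> 8 lines: csir xmqj jrsc ixl fnjoh uio tdx iirxl
Hunk 6: at line 1 remove [xmqj,jrsc] add [fwmww] -> 7 lines: csir fwmww ixl fnjoh uio tdx iirxl
Final line 3: ixl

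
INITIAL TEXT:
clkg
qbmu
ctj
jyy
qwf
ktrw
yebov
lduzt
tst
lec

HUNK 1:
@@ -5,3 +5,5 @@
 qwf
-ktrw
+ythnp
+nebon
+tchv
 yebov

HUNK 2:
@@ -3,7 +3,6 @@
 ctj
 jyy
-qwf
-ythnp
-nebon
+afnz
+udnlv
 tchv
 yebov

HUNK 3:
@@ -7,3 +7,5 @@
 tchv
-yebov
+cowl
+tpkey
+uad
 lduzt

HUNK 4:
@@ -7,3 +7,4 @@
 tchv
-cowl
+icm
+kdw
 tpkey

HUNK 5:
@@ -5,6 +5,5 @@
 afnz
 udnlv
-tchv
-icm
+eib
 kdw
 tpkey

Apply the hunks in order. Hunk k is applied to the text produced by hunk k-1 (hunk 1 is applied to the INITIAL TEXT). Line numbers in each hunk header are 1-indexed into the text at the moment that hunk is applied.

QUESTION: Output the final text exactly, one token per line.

Answer: clkg
qbmu
ctj
jyy
afnz
udnlv
eib
kdw
tpkey
uad
lduzt
tst
lec

Derivation:
Hunk 1: at line 5 remove [ktrw] add [ythnp,nebon,tchv] -> 12 lines: clkg qbmu ctj jyy qwf ythnp nebon tchv yebov lduzt tst lec
Hunk 2: at line 3 remove [qwf,ythnp,nebon] add [afnz,udnlv] -> 11 lines: clkg qbmu ctj jyy afnz udnlv tchv yebov lduzt tst lec
Hunk 3: at line 7 remove [yebov] add [cowl,tpkey,uad] -> 13 lines: clkg qbmu ctj jyy afnz udnlv tchv cowl tpkey uad lduzt tst lec
Hunk 4: at line 7 remove [cowl] add [icm,kdw] -> 14 lines: clkg qbmu ctj jyy afnz udnlv tchv icm kdw tpkey uad lduzt tst lec
Hunk 5: at line 5 remove [tchv,icm] add [eib] -> 13 lines: clkg qbmu ctj jyy afnz udnlv eib kdw tpkey uad lduzt tst lec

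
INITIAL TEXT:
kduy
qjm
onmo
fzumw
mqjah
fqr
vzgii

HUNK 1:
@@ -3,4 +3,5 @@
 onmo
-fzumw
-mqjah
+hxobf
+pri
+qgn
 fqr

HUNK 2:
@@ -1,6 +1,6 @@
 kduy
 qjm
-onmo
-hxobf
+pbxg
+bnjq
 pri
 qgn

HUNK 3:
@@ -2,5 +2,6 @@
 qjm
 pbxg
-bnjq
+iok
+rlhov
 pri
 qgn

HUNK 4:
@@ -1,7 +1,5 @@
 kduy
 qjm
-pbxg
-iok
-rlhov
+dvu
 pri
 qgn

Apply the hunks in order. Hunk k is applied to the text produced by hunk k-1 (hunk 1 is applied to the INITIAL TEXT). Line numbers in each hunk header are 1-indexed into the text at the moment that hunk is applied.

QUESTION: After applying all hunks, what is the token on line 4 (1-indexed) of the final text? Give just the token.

Answer: pri

Derivation:
Hunk 1: at line 3 remove [fzumw,mqjah] add [hxobf,pri,qgn] -> 8 lines: kduy qjm onmo hxobf pri qgn fqr vzgii
Hunk 2: at line 1 remove [onmo,hxobf] add [pbxg,bnjq] -> 8 lines: kduy qjm pbxg bnjq pri qgn fqr vzgii
Hunk 3: at line 2 remove [bnjq] add [iok,rlhov] -> 9 lines: kduy qjm pbxg iok rlhov pri qgn fqr vzgii
Hunk 4: at line 1 remove [pbxg,iok,rlhov] add [dvu] -> 7 lines: kduy qjm dvu pri qgn fqr vzgii
Final line 4: pri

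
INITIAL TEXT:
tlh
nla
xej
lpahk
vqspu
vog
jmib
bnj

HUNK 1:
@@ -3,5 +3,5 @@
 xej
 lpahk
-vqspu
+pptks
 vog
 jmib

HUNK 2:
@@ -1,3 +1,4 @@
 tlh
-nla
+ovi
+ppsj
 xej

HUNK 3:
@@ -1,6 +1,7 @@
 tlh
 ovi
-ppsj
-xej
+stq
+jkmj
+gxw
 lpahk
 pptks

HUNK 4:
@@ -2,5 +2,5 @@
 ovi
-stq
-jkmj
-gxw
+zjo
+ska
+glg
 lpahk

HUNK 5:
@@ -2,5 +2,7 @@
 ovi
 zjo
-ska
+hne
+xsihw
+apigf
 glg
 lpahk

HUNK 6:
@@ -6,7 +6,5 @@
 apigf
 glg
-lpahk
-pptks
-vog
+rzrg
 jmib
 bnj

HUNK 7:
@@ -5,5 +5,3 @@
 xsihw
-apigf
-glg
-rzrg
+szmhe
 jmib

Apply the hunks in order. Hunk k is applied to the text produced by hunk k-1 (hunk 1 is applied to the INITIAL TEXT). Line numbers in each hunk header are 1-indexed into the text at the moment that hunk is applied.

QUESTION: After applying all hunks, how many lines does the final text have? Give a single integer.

Answer: 8

Derivation:
Hunk 1: at line 3 remove [vqspu] add [pptks] -> 8 lines: tlh nla xej lpahk pptks vog jmib bnj
Hunk 2: at line 1 remove [nla] add [ovi,ppsj] -> 9 lines: tlh ovi ppsj xej lpahk pptks vog jmib bnj
Hunk 3: at line 1 remove [ppsj,xej] add [stq,jkmj,gxw] -> 10 lines: tlh ovi stq jkmj gxw lpahk pptks vog jmib bnj
Hunk 4: at line 2 remove [stq,jkmj,gxw] add [zjo,ska,glg] -> 10 lines: tlh ovi zjo ska glg lpahk pptks vog jmib bnj
Hunk 5: at line 2 remove [ska] add [hne,xsihw,apigf] -> 12 lines: tlh ovi zjo hne xsihw apigf glg lpahk pptks vog jmib bnj
Hunk 6: at line 6 remove [lpahk,pptks,vog] add [rzrg] -> 10 lines: tlh ovi zjo hne xsihw apigf glg rzrg jmib bnj
Hunk 7: at line 5 remove [apigf,glg,rzrg] add [szmhe] -> 8 lines: tlh ovi zjo hne xsihw szmhe jmib bnj
Final line count: 8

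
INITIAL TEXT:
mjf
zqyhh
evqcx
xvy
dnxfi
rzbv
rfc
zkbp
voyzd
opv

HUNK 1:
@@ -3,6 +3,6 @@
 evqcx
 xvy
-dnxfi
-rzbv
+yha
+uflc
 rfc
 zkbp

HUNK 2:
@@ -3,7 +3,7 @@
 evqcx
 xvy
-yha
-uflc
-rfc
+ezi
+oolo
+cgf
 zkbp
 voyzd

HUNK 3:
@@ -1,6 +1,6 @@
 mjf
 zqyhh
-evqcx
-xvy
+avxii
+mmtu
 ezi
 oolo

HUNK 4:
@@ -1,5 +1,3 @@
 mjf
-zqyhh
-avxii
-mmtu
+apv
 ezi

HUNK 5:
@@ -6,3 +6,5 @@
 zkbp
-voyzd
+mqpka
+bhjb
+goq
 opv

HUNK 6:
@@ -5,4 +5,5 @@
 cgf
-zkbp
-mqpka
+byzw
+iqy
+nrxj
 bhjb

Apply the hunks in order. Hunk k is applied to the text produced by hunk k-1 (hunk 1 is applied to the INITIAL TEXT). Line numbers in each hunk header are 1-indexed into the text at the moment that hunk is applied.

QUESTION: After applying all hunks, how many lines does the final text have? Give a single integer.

Answer: 11

Derivation:
Hunk 1: at line 3 remove [dnxfi,rzbv] add [yha,uflc] -> 10 lines: mjf zqyhh evqcx xvy yha uflc rfc zkbp voyzd opv
Hunk 2: at line 3 remove [yha,uflc,rfc] add [ezi,oolo,cgf] -> 10 lines: mjf zqyhh evqcx xvy ezi oolo cgf zkbp voyzd opv
Hunk 3: at line 1 remove [evqcx,xvy] add [avxii,mmtu] -> 10 lines: mjf zqyhh avxii mmtu ezi oolo cgf zkbp voyzd opv
Hunk 4: at line 1 remove [zqyhh,avxii,mmtu] add [apv] -> 8 lines: mjf apv ezi oolo cgf zkbp voyzd opv
Hunk 5: at line 6 remove [voyzd] add [mqpka,bhjb,goq] -> 10 lines: mjf apv ezi oolo cgf zkbp mqpka bhjb goq opv
Hunk 6: at line 5 remove [zkbp,mqpka] add [byzw,iqy,nrxj] -> 11 lines: mjf apv ezi oolo cgf byzw iqy nrxj bhjb goq opv
Final line count: 11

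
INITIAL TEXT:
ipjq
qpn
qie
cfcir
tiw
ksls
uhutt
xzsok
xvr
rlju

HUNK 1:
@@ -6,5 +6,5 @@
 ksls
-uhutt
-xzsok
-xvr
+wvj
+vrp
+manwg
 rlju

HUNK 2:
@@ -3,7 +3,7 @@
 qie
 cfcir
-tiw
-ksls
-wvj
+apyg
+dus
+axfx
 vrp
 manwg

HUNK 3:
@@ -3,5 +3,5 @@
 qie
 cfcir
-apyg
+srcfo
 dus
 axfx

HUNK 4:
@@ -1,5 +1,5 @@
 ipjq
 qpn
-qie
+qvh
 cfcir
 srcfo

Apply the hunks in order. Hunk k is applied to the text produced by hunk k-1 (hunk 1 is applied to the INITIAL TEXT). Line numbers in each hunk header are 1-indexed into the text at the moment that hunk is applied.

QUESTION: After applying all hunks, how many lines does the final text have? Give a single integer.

Hunk 1: at line 6 remove [uhutt,xzsok,xvr] add [wvj,vrp,manwg] -> 10 lines: ipjq qpn qie cfcir tiw ksls wvj vrp manwg rlju
Hunk 2: at line 3 remove [tiw,ksls,wvj] add [apyg,dus,axfx] -> 10 lines: ipjq qpn qie cfcir apyg dus axfx vrp manwg rlju
Hunk 3: at line 3 remove [apyg] add [srcfo] -> 10 lines: ipjq qpn qie cfcir srcfo dus axfx vrp manwg rlju
Hunk 4: at line 1 remove [qie] add [qvh] -> 10 lines: ipjq qpn qvh cfcir srcfo dus axfx vrp manwg rlju
Final line count: 10

Answer: 10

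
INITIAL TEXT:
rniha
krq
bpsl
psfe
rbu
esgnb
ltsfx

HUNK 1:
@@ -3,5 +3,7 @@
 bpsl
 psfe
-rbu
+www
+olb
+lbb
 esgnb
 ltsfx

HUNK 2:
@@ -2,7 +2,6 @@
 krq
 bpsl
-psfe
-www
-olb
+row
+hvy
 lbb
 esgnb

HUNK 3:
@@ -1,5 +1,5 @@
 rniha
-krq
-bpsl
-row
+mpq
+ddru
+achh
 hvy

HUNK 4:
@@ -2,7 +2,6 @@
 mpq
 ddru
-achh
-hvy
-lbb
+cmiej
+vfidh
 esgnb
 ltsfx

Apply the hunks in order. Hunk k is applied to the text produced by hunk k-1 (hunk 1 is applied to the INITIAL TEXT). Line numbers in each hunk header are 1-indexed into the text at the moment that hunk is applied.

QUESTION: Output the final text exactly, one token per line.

Hunk 1: at line 3 remove [rbu] add [www,olb,lbb] -> 9 lines: rniha krq bpsl psfe www olb lbb esgnb ltsfx
Hunk 2: at line 2 remove [psfe,www,olb] add [row,hvy] -> 8 lines: rniha krq bpsl row hvy lbb esgnb ltsfx
Hunk 3: at line 1 remove [krq,bpsl,row] add [mpq,ddru,achh] -> 8 lines: rniha mpq ddru achh hvy lbb esgnb ltsfx
Hunk 4: at line 2 remove [achh,hvy,lbb] add [cmiej,vfidh] -> 7 lines: rniha mpq ddru cmiej vfidh esgnb ltsfx

Answer: rniha
mpq
ddru
cmiej
vfidh
esgnb
ltsfx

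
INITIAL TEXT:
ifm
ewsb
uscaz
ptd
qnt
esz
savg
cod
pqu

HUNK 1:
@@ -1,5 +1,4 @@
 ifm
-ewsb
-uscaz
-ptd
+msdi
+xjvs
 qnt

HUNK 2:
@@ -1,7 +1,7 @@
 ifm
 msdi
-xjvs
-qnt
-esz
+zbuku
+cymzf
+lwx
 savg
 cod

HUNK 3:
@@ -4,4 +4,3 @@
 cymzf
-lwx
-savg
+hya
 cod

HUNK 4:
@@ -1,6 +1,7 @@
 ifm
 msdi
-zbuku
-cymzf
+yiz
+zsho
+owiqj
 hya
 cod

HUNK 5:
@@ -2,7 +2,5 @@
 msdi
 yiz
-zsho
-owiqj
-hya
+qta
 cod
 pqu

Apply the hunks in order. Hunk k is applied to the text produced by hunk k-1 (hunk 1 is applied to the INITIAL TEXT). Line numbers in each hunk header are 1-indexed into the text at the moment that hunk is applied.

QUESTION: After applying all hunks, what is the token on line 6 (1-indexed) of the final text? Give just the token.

Hunk 1: at line 1 remove [ewsb,uscaz,ptd] add [msdi,xjvs] -> 8 lines: ifm msdi xjvs qnt esz savg cod pqu
Hunk 2: at line 1 remove [xjvs,qnt,esz] add [zbuku,cymzf,lwx] -> 8 lines: ifm msdi zbuku cymzf lwx savg cod pqu
Hunk 3: at line 4 remove [lwx,savg] add [hya] -> 7 lines: ifm msdi zbuku cymzf hya cod pqu
Hunk 4: at line 1 remove [zbuku,cymzf] add [yiz,zsho,owiqj] -> 8 lines: ifm msdi yiz zsho owiqj hya cod pqu
Hunk 5: at line 2 remove [zsho,owiqj,hya] add [qta] -> 6 lines: ifm msdi yiz qta cod pqu
Final line 6: pqu

Answer: pqu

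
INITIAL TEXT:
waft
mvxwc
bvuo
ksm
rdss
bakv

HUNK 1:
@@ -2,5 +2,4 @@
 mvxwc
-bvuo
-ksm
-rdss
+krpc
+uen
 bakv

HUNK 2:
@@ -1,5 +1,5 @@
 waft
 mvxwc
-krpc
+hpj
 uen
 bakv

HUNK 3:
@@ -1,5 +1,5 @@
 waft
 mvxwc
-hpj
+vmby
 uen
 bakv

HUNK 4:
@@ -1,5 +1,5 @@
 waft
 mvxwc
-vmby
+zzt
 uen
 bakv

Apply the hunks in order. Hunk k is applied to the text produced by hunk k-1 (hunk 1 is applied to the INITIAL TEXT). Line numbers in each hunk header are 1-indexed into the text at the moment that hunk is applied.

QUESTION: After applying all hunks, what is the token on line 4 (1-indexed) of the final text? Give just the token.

Answer: uen

Derivation:
Hunk 1: at line 2 remove [bvuo,ksm,rdss] add [krpc,uen] -> 5 lines: waft mvxwc krpc uen bakv
Hunk 2: at line 1 remove [krpc] add [hpj] -> 5 lines: waft mvxwc hpj uen bakv
Hunk 3: at line 1 remove [hpj] add [vmby] -> 5 lines: waft mvxwc vmby uen bakv
Hunk 4: at line 1 remove [vmby] add [zzt] -> 5 lines: waft mvxwc zzt uen bakv
Final line 4: uen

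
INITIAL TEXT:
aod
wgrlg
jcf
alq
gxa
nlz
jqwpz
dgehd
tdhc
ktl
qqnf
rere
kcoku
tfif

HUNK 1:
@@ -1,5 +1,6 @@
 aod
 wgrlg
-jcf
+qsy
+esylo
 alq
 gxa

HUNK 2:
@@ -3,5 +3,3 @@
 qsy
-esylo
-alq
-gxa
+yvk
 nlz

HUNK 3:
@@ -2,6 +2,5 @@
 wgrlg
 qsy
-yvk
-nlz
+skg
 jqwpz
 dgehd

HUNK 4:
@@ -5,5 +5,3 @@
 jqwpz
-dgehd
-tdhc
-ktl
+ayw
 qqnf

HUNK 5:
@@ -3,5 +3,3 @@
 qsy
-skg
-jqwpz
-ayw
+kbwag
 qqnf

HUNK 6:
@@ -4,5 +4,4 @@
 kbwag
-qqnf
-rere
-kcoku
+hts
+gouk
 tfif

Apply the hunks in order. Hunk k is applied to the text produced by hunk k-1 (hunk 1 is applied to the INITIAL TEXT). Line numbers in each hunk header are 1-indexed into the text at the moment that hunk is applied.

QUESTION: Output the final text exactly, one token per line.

Answer: aod
wgrlg
qsy
kbwag
hts
gouk
tfif

Derivation:
Hunk 1: at line 1 remove [jcf] add [qsy,esylo] -> 15 lines: aod wgrlg qsy esylo alq gxa nlz jqwpz dgehd tdhc ktl qqnf rere kcoku tfif
Hunk 2: at line 3 remove [esylo,alq,gxa] add [yvk] -> 13 lines: aod wgrlg qsy yvk nlz jqwpz dgehd tdhc ktl qqnf rere kcoku tfif
Hunk 3: at line 2 remove [yvk,nlz] add [skg] -> 12 lines: aod wgrlg qsy skg jqwpz dgehd tdhc ktl qqnf rere kcoku tfif
Hunk 4: at line 5 remove [dgehd,tdhc,ktl] add [ayw] -> 10 lines: aod wgrlg qsy skg jqwpz ayw qqnf rere kcoku tfif
Hunk 5: at line 3 remove [skg,jqwpz,ayw] add [kbwag] -> 8 lines: aod wgrlg qsy kbwag qqnf rere kcoku tfif
Hunk 6: at line 4 remove [qqnf,rere,kcoku] add [hts,gouk] -> 7 lines: aod wgrlg qsy kbwag hts gouk tfif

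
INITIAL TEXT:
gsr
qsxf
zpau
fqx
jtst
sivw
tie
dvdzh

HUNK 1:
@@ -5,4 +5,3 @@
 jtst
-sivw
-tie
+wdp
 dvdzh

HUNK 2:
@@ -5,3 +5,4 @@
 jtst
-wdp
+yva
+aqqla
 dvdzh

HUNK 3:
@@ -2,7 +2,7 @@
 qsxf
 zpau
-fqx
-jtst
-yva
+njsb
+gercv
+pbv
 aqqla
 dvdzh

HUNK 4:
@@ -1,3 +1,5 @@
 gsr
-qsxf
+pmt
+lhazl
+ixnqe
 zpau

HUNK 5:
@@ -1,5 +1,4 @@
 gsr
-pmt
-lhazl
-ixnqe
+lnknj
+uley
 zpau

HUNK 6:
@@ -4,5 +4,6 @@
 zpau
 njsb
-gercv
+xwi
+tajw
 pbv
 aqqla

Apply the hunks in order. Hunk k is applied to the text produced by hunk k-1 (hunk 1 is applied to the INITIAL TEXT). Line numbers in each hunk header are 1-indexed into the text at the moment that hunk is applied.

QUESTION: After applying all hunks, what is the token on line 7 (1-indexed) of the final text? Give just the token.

Hunk 1: at line 5 remove [sivw,tie] add [wdp] -> 7 lines: gsr qsxf zpau fqx jtst wdp dvdzh
Hunk 2: at line 5 remove [wdp] add [yva,aqqla] -> 8 lines: gsr qsxf zpau fqx jtst yva aqqla dvdzh
Hunk 3: at line 2 remove [fqx,jtst,yva] add [njsb,gercv,pbv] -> 8 lines: gsr qsxf zpau njsb gercv pbv aqqla dvdzh
Hunk 4: at line 1 remove [qsxf] add [pmt,lhazl,ixnqe] -> 10 lines: gsr pmt lhazl ixnqe zpau njsb gercv pbv aqqla dvdzh
Hunk 5: at line 1 remove [pmt,lhazl,ixnqe] add [lnknj,uley] -> 9 lines: gsr lnknj uley zpau njsb gercv pbv aqqla dvdzh
Hunk 6: at line 4 remove [gercv] add [xwi,tajw] -> 10 lines: gsr lnknj uley zpau njsb xwi tajw pbv aqqla dvdzh
Final line 7: tajw

Answer: tajw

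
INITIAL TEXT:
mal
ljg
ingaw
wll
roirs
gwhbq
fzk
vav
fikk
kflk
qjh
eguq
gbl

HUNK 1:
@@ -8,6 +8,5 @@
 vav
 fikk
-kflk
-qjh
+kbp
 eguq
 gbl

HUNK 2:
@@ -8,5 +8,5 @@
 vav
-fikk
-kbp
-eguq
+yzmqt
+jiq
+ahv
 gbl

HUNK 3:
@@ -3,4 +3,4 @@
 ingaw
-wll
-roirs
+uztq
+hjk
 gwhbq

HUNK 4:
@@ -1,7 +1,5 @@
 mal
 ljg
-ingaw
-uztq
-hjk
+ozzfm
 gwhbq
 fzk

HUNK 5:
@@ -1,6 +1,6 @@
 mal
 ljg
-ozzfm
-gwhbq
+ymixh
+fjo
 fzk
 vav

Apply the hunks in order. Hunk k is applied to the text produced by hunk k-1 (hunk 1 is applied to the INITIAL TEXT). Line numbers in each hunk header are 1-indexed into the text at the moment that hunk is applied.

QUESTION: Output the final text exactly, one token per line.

Answer: mal
ljg
ymixh
fjo
fzk
vav
yzmqt
jiq
ahv
gbl

Derivation:
Hunk 1: at line 8 remove [kflk,qjh] add [kbp] -> 12 lines: mal ljg ingaw wll roirs gwhbq fzk vav fikk kbp eguq gbl
Hunk 2: at line 8 remove [fikk,kbp,eguq] add [yzmqt,jiq,ahv] -> 12 lines: mal ljg ingaw wll roirs gwhbq fzk vav yzmqt jiq ahv gbl
Hunk 3: at line 3 remove [wll,roirs] add [uztq,hjk] -> 12 lines: mal ljg ingaw uztq hjk gwhbq fzk vav yzmqt jiq ahv gbl
Hunk 4: at line 1 remove [ingaw,uztq,hjk] add [ozzfm] -> 10 lines: mal ljg ozzfm gwhbq fzk vav yzmqt jiq ahv gbl
Hunk 5: at line 1 remove [ozzfm,gwhbq] add [ymixh,fjo] -> 10 lines: mal ljg ymixh fjo fzk vav yzmqt jiq ahv gbl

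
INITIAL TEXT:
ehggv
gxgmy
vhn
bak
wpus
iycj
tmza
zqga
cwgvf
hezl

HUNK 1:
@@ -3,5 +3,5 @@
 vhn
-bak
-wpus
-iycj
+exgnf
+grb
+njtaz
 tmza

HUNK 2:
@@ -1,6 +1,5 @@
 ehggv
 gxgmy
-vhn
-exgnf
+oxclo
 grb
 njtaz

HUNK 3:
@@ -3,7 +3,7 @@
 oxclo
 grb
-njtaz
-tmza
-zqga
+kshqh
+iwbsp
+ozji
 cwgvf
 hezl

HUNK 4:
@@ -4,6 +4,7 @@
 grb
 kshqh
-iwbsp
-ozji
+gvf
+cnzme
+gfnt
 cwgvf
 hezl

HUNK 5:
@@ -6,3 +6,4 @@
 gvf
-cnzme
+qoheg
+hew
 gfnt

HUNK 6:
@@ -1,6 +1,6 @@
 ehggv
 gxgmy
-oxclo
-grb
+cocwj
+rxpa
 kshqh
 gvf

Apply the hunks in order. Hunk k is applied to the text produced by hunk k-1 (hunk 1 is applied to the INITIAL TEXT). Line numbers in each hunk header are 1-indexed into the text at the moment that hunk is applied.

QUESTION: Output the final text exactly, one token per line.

Hunk 1: at line 3 remove [bak,wpus,iycj] add [exgnf,grb,njtaz] -> 10 lines: ehggv gxgmy vhn exgnf grb njtaz tmza zqga cwgvf hezl
Hunk 2: at line 1 remove [vhn,exgnf] add [oxclo] -> 9 lines: ehggv gxgmy oxclo grb njtaz tmza zqga cwgvf hezl
Hunk 3: at line 3 remove [njtaz,tmza,zqga] add [kshqh,iwbsp,ozji] -> 9 lines: ehggv gxgmy oxclo grb kshqh iwbsp ozji cwgvf hezl
Hunk 4: at line 4 remove [iwbsp,ozji] add [gvf,cnzme,gfnt] -> 10 lines: ehggv gxgmy oxclo grb kshqh gvf cnzme gfnt cwgvf hezl
Hunk 5: at line 6 remove [cnzme] add [qoheg,hew] -> 11 lines: ehggv gxgmy oxclo grb kshqh gvf qoheg hew gfnt cwgvf hezl
Hunk 6: at line 1 remove [oxclo,grb] add [cocwj,rxpa] -> 11 lines: ehggv gxgmy cocwj rxpa kshqh gvf qoheg hew gfnt cwgvf hezl

Answer: ehggv
gxgmy
cocwj
rxpa
kshqh
gvf
qoheg
hew
gfnt
cwgvf
hezl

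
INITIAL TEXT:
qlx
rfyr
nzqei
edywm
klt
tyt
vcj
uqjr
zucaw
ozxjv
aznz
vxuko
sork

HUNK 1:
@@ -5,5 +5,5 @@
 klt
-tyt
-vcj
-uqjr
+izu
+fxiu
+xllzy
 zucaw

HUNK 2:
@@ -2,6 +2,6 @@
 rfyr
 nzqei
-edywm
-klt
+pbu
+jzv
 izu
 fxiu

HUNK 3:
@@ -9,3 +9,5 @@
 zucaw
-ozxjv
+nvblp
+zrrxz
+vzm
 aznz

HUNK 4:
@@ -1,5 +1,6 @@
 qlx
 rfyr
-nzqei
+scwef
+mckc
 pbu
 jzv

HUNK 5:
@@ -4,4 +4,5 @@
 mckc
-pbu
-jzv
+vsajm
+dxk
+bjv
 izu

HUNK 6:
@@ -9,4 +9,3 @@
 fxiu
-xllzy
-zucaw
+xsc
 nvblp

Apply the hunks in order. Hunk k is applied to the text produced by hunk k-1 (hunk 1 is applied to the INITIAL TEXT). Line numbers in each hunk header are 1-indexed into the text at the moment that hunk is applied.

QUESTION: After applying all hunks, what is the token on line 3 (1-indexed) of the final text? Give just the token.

Answer: scwef

Derivation:
Hunk 1: at line 5 remove [tyt,vcj,uqjr] add [izu,fxiu,xllzy] -> 13 lines: qlx rfyr nzqei edywm klt izu fxiu xllzy zucaw ozxjv aznz vxuko sork
Hunk 2: at line 2 remove [edywm,klt] add [pbu,jzv] -> 13 lines: qlx rfyr nzqei pbu jzv izu fxiu xllzy zucaw ozxjv aznz vxuko sork
Hunk 3: at line 9 remove [ozxjv] add [nvblp,zrrxz,vzm] -> 15 lines: qlx rfyr nzqei pbu jzv izu fxiu xllzy zucaw nvblp zrrxz vzm aznz vxuko sork
Hunk 4: at line 1 remove [nzqei] add [scwef,mckc] -> 16 lines: qlx rfyr scwef mckc pbu jzv izu fxiu xllzy zucaw nvblp zrrxz vzm aznz vxuko sork
Hunk 5: at line 4 remove [pbu,jzv] add [vsajm,dxk,bjv] -> 17 lines: qlx rfyr scwef mckc vsajm dxk bjv izu fxiu xllzy zucaw nvblp zrrxz vzm aznz vxuko sork
Hunk 6: at line 9 remove [xllzy,zucaw] add [xsc] -> 16 lines: qlx rfyr scwef mckc vsajm dxk bjv izu fxiu xsc nvblp zrrxz vzm aznz vxuko sork
Final line 3: scwef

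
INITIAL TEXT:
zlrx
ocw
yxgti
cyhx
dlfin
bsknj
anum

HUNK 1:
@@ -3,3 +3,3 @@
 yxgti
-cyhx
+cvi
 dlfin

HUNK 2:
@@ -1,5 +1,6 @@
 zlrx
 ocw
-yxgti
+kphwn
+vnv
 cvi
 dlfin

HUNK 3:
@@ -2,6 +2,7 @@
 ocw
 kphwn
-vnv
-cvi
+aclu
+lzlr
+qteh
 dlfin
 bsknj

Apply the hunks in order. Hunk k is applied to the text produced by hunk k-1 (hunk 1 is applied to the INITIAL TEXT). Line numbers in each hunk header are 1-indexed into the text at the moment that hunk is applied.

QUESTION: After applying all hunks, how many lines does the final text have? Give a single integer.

Answer: 9

Derivation:
Hunk 1: at line 3 remove [cyhx] add [cvi] -> 7 lines: zlrx ocw yxgti cvi dlfin bsknj anum
Hunk 2: at line 1 remove [yxgti] add [kphwn,vnv] -> 8 lines: zlrx ocw kphwn vnv cvi dlfin bsknj anum
Hunk 3: at line 2 remove [vnv,cvi] add [aclu,lzlr,qteh] -> 9 lines: zlrx ocw kphwn aclu lzlr qteh dlfin bsknj anum
Final line count: 9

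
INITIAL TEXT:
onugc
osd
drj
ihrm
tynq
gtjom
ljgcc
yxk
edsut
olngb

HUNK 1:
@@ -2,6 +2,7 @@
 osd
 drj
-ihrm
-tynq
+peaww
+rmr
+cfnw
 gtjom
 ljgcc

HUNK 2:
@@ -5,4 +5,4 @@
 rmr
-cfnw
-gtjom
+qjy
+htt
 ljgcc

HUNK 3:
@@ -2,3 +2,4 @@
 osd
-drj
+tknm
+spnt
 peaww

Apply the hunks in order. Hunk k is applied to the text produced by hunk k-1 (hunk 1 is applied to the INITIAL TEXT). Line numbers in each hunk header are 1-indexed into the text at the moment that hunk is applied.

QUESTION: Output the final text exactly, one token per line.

Answer: onugc
osd
tknm
spnt
peaww
rmr
qjy
htt
ljgcc
yxk
edsut
olngb

Derivation:
Hunk 1: at line 2 remove [ihrm,tynq] add [peaww,rmr,cfnw] -> 11 lines: onugc osd drj peaww rmr cfnw gtjom ljgcc yxk edsut olngb
Hunk 2: at line 5 remove [cfnw,gtjom] add [qjy,htt] -> 11 lines: onugc osd drj peaww rmr qjy htt ljgcc yxk edsut olngb
Hunk 3: at line 2 remove [drj] add [tknm,spnt] -> 12 lines: onugc osd tknm spnt peaww rmr qjy htt ljgcc yxk edsut olngb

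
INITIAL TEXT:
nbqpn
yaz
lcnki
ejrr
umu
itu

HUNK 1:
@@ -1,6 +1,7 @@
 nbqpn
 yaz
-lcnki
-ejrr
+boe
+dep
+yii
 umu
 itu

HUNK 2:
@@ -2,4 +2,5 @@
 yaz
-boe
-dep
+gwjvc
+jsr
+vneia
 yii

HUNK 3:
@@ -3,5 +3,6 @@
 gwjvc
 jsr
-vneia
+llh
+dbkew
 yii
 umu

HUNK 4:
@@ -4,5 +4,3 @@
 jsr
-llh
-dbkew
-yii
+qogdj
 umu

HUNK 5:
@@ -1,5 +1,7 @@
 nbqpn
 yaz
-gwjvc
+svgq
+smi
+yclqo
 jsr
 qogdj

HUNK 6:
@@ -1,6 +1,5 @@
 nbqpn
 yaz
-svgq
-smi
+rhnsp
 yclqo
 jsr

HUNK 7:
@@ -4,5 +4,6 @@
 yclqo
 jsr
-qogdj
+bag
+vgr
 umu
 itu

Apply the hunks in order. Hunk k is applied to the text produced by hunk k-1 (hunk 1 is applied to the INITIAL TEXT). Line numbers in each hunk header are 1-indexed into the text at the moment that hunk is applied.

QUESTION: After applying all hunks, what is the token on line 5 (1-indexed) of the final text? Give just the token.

Answer: jsr

Derivation:
Hunk 1: at line 1 remove [lcnki,ejrr] add [boe,dep,yii] -> 7 lines: nbqpn yaz boe dep yii umu itu
Hunk 2: at line 2 remove [boe,dep] add [gwjvc,jsr,vneia] -> 8 lines: nbqpn yaz gwjvc jsr vneia yii umu itu
Hunk 3: at line 3 remove [vneia] add [llh,dbkew] -> 9 lines: nbqpn yaz gwjvc jsr llh dbkew yii umu itu
Hunk 4: at line 4 remove [llh,dbkew,yii] add [qogdj] -> 7 lines: nbqpn yaz gwjvc jsr qogdj umu itu
Hunk 5: at line 1 remove [gwjvc] add [svgq,smi,yclqo] -> 9 lines: nbqpn yaz svgq smi yclqo jsr qogdj umu itu
Hunk 6: at line 1 remove [svgq,smi] add [rhnsp] -> 8 lines: nbqpn yaz rhnsp yclqo jsr qogdj umu itu
Hunk 7: at line 4 remove [qogdj] add [bag,vgr] -> 9 lines: nbqpn yaz rhnsp yclqo jsr bag vgr umu itu
Final line 5: jsr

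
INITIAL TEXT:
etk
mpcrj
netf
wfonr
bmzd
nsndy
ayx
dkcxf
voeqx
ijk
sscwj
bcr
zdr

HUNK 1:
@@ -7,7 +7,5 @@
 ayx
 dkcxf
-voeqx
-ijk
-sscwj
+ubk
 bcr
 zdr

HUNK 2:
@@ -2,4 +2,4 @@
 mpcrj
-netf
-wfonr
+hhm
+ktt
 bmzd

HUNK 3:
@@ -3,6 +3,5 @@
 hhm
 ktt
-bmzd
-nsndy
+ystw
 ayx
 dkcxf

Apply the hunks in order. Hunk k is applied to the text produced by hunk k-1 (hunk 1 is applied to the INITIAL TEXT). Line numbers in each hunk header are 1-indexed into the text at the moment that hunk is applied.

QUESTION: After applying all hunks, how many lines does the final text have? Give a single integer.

Answer: 10

Derivation:
Hunk 1: at line 7 remove [voeqx,ijk,sscwj] add [ubk] -> 11 lines: etk mpcrj netf wfonr bmzd nsndy ayx dkcxf ubk bcr zdr
Hunk 2: at line 2 remove [netf,wfonr] add [hhm,ktt] -> 11 lines: etk mpcrj hhm ktt bmzd nsndy ayx dkcxf ubk bcr zdr
Hunk 3: at line 3 remove [bmzd,nsndy] add [ystw] -> 10 lines: etk mpcrj hhm ktt ystw ayx dkcxf ubk bcr zdr
Final line count: 10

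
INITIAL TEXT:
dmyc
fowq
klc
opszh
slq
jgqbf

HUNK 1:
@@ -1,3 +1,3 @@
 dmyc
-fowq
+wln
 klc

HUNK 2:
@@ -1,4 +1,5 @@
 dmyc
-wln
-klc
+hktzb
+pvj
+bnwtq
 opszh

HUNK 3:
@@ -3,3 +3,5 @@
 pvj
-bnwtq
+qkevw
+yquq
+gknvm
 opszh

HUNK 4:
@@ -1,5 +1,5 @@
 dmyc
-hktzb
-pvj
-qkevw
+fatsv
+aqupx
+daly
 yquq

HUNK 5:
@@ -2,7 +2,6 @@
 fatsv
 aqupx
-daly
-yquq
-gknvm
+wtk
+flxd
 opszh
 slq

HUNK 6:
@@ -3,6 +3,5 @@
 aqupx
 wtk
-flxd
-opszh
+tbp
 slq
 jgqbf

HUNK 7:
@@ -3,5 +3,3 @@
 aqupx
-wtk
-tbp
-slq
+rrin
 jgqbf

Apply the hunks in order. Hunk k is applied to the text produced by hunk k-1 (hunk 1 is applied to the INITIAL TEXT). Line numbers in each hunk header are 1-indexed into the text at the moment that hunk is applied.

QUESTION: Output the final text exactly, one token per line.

Answer: dmyc
fatsv
aqupx
rrin
jgqbf

Derivation:
Hunk 1: at line 1 remove [fowq] add [wln] -> 6 lines: dmyc wln klc opszh slq jgqbf
Hunk 2: at line 1 remove [wln,klc] add [hktzb,pvj,bnwtq] -> 7 lines: dmyc hktzb pvj bnwtq opszh slq jgqbf
Hunk 3: at line 3 remove [bnwtq] add [qkevw,yquq,gknvm] -> 9 lines: dmyc hktzb pvj qkevw yquq gknvm opszh slq jgqbf
Hunk 4: at line 1 remove [hktzb,pvj,qkevw] add [fatsv,aqupx,daly] -> 9 lines: dmyc fatsv aqupx daly yquq gknvm opszh slq jgqbf
Hunk 5: at line 2 remove [daly,yquq,gknvm] add [wtk,flxd] -> 8 lines: dmyc fatsv aqupx wtk flxd opszh slq jgqbf
Hunk 6: at line 3 remove [flxd,opszh] add [tbp] -> 7 lines: dmyc fatsv aqupx wtk tbp slq jgqbf
Hunk 7: at line 3 remove [wtk,tbp,slq] add [rrin] -> 5 lines: dmyc fatsv aqupx rrin jgqbf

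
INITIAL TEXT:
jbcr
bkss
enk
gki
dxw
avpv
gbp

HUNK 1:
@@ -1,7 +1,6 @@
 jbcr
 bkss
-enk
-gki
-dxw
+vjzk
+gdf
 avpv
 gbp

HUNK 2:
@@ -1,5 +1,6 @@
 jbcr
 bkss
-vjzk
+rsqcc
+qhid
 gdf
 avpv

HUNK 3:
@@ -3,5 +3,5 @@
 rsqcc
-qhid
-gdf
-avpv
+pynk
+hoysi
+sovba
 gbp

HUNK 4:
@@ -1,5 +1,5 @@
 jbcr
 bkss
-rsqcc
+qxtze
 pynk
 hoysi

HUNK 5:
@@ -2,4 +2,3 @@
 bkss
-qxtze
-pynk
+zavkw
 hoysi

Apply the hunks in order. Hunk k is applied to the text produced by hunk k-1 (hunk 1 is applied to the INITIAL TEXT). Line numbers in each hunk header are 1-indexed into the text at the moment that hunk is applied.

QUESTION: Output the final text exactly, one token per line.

Hunk 1: at line 1 remove [enk,gki,dxw] add [vjzk,gdf] -> 6 lines: jbcr bkss vjzk gdf avpv gbp
Hunk 2: at line 1 remove [vjzk] add [rsqcc,qhid] -> 7 lines: jbcr bkss rsqcc qhid gdf avpv gbp
Hunk 3: at line 3 remove [qhid,gdf,avpv] add [pynk,hoysi,sovba] -> 7 lines: jbcr bkss rsqcc pynk hoysi sovba gbp
Hunk 4: at line 1 remove [rsqcc] add [qxtze] -> 7 lines: jbcr bkss qxtze pynk hoysi sovba gbp
Hunk 5: at line 2 remove [qxtze,pynk] add [zavkw] -> 6 lines: jbcr bkss zavkw hoysi sovba gbp

Answer: jbcr
bkss
zavkw
hoysi
sovba
gbp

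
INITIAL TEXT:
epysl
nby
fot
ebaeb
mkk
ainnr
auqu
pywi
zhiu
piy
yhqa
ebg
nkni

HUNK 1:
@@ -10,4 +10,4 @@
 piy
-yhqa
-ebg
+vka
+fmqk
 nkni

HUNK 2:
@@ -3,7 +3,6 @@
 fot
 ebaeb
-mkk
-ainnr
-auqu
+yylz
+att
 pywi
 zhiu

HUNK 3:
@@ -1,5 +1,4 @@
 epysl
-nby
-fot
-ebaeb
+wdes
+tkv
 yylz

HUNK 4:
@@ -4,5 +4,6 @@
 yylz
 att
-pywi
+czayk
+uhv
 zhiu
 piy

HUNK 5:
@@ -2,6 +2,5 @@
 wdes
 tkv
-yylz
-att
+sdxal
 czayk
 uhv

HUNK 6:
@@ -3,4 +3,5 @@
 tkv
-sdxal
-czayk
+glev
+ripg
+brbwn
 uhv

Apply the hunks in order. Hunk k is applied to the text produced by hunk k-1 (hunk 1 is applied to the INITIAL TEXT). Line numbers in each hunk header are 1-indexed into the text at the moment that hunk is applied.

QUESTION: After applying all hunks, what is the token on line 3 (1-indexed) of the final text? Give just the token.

Answer: tkv

Derivation:
Hunk 1: at line 10 remove [yhqa,ebg] add [vka,fmqk] -> 13 lines: epysl nby fot ebaeb mkk ainnr auqu pywi zhiu piy vka fmqk nkni
Hunk 2: at line 3 remove [mkk,ainnr,auqu] add [yylz,att] -> 12 lines: epysl nby fot ebaeb yylz att pywi zhiu piy vka fmqk nkni
Hunk 3: at line 1 remove [nby,fot,ebaeb] add [wdes,tkv] -> 11 lines: epysl wdes tkv yylz att pywi zhiu piy vka fmqk nkni
Hunk 4: at line 4 remove [pywi] add [czayk,uhv] -> 12 lines: epysl wdes tkv yylz att czayk uhv zhiu piy vka fmqk nkni
Hunk 5: at line 2 remove [yylz,att] add [sdxal] -> 11 lines: epysl wdes tkv sdxal czayk uhv zhiu piy vka fmqk nkni
Hunk 6: at line 3 remove [sdxal,czayk] add [glev,ripg,brbwn] -> 12 lines: epysl wdes tkv glev ripg brbwn uhv zhiu piy vka fmqk nkni
Final line 3: tkv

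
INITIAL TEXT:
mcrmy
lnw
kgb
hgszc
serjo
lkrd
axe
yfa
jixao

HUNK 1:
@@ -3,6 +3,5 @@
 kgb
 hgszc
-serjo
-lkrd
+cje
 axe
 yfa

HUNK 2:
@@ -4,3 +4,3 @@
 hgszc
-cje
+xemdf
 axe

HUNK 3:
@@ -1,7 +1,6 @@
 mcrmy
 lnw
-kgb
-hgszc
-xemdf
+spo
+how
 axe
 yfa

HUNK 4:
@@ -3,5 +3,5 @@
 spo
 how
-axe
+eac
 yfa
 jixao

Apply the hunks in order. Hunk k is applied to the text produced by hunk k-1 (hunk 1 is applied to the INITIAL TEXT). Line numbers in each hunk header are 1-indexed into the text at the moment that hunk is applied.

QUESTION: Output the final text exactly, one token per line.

Answer: mcrmy
lnw
spo
how
eac
yfa
jixao

Derivation:
Hunk 1: at line 3 remove [serjo,lkrd] add [cje] -> 8 lines: mcrmy lnw kgb hgszc cje axe yfa jixao
Hunk 2: at line 4 remove [cje] add [xemdf] -> 8 lines: mcrmy lnw kgb hgszc xemdf axe yfa jixao
Hunk 3: at line 1 remove [kgb,hgszc,xemdf] add [spo,how] -> 7 lines: mcrmy lnw spo how axe yfa jixao
Hunk 4: at line 3 remove [axe] add [eac] -> 7 lines: mcrmy lnw spo how eac yfa jixao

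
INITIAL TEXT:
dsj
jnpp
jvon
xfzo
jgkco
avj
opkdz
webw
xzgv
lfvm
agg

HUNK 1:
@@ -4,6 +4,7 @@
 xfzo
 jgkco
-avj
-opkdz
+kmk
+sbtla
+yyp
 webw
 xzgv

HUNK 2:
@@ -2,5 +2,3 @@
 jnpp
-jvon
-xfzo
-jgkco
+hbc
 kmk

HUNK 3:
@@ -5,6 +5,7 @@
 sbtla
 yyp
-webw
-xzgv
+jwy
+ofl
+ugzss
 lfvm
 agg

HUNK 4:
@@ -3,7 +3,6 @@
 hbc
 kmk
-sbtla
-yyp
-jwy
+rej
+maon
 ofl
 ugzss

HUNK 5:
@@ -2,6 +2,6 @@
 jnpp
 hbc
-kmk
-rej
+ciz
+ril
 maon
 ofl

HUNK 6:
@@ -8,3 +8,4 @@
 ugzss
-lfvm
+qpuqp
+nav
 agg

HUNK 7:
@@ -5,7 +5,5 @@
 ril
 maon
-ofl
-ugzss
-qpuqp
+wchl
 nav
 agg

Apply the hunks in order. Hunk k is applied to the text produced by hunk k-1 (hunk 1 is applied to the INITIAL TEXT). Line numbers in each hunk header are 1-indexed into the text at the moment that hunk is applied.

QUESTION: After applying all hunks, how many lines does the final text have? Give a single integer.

Hunk 1: at line 4 remove [avj,opkdz] add [kmk,sbtla,yyp] -> 12 lines: dsj jnpp jvon xfzo jgkco kmk sbtla yyp webw xzgv lfvm agg
Hunk 2: at line 2 remove [jvon,xfzo,jgkco] add [hbc] -> 10 lines: dsj jnpp hbc kmk sbtla yyp webw xzgv lfvm agg
Hunk 3: at line 5 remove [webw,xzgv] add [jwy,ofl,ugzss] -> 11 lines: dsj jnpp hbc kmk sbtla yyp jwy ofl ugzss lfvm agg
Hunk 4: at line 3 remove [sbtla,yyp,jwy] add [rej,maon] -> 10 lines: dsj jnpp hbc kmk rej maon ofl ugzss lfvm agg
Hunk 5: at line 2 remove [kmk,rej] add [ciz,ril] -> 10 lines: dsj jnpp hbc ciz ril maon ofl ugzss lfvm agg
Hunk 6: at line 8 remove [lfvm] add [qpuqp,nav] -> 11 lines: dsj jnpp hbc ciz ril maon ofl ugzss qpuqp nav agg
Hunk 7: at line 5 remove [ofl,ugzss,qpuqp] add [wchl] -> 9 lines: dsj jnpp hbc ciz ril maon wchl nav agg
Final line count: 9

Answer: 9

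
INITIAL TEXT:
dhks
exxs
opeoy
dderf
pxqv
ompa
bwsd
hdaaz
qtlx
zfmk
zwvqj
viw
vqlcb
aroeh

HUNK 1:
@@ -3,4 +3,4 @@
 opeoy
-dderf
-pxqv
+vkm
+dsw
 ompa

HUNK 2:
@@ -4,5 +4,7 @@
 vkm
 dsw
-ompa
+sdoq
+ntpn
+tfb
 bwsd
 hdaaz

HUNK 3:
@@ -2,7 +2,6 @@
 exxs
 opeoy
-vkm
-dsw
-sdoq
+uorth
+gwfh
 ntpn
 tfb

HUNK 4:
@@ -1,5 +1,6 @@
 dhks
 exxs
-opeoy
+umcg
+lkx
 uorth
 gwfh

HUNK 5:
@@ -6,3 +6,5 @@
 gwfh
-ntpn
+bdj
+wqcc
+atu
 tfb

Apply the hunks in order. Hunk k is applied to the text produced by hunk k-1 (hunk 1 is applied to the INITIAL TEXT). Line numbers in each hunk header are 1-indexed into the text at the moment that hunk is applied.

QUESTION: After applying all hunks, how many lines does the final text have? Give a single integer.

Hunk 1: at line 3 remove [dderf,pxqv] add [vkm,dsw] -> 14 lines: dhks exxs opeoy vkm dsw ompa bwsd hdaaz qtlx zfmk zwvqj viw vqlcb aroeh
Hunk 2: at line 4 remove [ompa] add [sdoq,ntpn,tfb] -> 16 lines: dhks exxs opeoy vkm dsw sdoq ntpn tfb bwsd hdaaz qtlx zfmk zwvqj viw vqlcb aroeh
Hunk 3: at line 2 remove [vkm,dsw,sdoq] add [uorth,gwfh] -> 15 lines: dhks exxs opeoy uorth gwfh ntpn tfb bwsd hdaaz qtlx zfmk zwvqj viw vqlcb aroeh
Hunk 4: at line 1 remove [opeoy] add [umcg,lkx] -> 16 lines: dhks exxs umcg lkx uorth gwfh ntpn tfb bwsd hdaaz qtlx zfmk zwvqj viw vqlcb aroeh
Hunk 5: at line 6 remove [ntpn] add [bdj,wqcc,atu] -> 18 lines: dhks exxs umcg lkx uorth gwfh bdj wqcc atu tfb bwsd hdaaz qtlx zfmk zwvqj viw vqlcb aroeh
Final line count: 18

Answer: 18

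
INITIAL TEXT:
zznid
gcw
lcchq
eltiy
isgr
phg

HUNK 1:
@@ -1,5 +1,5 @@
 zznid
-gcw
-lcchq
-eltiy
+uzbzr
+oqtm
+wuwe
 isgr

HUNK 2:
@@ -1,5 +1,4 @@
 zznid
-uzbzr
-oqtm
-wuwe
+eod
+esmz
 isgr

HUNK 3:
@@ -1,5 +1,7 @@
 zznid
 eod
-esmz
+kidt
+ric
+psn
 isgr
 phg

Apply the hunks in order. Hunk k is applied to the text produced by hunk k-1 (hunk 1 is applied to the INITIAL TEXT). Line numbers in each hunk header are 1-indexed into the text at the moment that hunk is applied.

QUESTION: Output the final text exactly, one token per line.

Hunk 1: at line 1 remove [gcw,lcchq,eltiy] add [uzbzr,oqtm,wuwe] -> 6 lines: zznid uzbzr oqtm wuwe isgr phg
Hunk 2: at line 1 remove [uzbzr,oqtm,wuwe] add [eod,esmz] -> 5 lines: zznid eod esmz isgr phg
Hunk 3: at line 1 remove [esmz] add [kidt,ric,psn] -> 7 lines: zznid eod kidt ric psn isgr phg

Answer: zznid
eod
kidt
ric
psn
isgr
phg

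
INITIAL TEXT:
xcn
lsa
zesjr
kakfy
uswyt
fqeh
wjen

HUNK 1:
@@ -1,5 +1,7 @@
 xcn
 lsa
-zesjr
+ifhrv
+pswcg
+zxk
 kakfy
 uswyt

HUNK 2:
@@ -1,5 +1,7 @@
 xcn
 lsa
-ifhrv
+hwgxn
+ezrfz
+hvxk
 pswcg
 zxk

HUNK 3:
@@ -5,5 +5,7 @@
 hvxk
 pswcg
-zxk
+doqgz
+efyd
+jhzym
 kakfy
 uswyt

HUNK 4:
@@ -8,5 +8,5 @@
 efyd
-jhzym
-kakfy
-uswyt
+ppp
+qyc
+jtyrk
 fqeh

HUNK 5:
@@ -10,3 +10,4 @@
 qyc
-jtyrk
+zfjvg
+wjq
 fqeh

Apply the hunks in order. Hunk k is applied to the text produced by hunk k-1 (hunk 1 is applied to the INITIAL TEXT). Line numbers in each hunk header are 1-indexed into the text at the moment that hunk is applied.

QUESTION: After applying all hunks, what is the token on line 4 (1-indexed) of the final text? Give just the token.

Answer: ezrfz

Derivation:
Hunk 1: at line 1 remove [zesjr] add [ifhrv,pswcg,zxk] -> 9 lines: xcn lsa ifhrv pswcg zxk kakfy uswyt fqeh wjen
Hunk 2: at line 1 remove [ifhrv] add [hwgxn,ezrfz,hvxk] -> 11 lines: xcn lsa hwgxn ezrfz hvxk pswcg zxk kakfy uswyt fqeh wjen
Hunk 3: at line 5 remove [zxk] add [doqgz,efyd,jhzym] -> 13 lines: xcn lsa hwgxn ezrfz hvxk pswcg doqgz efyd jhzym kakfy uswyt fqeh wjen
Hunk 4: at line 8 remove [jhzym,kakfy,uswyt] add [ppp,qyc,jtyrk] -> 13 lines: xcn lsa hwgxn ezrfz hvxk pswcg doqgz efyd ppp qyc jtyrk fqeh wjen
Hunk 5: at line 10 remove [jtyrk] add [zfjvg,wjq] -> 14 lines: xcn lsa hwgxn ezrfz hvxk pswcg doqgz efyd ppp qyc zfjvg wjq fqeh wjen
Final line 4: ezrfz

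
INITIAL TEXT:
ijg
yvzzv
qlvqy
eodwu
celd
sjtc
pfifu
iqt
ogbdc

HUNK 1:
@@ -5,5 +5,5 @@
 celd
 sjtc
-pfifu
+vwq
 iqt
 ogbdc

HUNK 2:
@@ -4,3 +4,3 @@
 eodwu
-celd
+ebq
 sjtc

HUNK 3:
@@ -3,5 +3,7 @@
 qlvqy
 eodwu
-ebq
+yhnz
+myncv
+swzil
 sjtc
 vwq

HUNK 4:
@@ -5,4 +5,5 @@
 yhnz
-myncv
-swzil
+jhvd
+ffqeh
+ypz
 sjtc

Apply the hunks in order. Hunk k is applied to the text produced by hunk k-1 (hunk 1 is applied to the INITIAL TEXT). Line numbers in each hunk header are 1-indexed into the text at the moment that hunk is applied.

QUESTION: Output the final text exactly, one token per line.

Hunk 1: at line 5 remove [pfifu] add [vwq] -> 9 lines: ijg yvzzv qlvqy eodwu celd sjtc vwq iqt ogbdc
Hunk 2: at line 4 remove [celd] add [ebq] -> 9 lines: ijg yvzzv qlvqy eodwu ebq sjtc vwq iqt ogbdc
Hunk 3: at line 3 remove [ebq] add [yhnz,myncv,swzil] -> 11 lines: ijg yvzzv qlvqy eodwu yhnz myncv swzil sjtc vwq iqt ogbdc
Hunk 4: at line 5 remove [myncv,swzil] add [jhvd,ffqeh,ypz] -> 12 lines: ijg yvzzv qlvqy eodwu yhnz jhvd ffqeh ypz sjtc vwq iqt ogbdc

Answer: ijg
yvzzv
qlvqy
eodwu
yhnz
jhvd
ffqeh
ypz
sjtc
vwq
iqt
ogbdc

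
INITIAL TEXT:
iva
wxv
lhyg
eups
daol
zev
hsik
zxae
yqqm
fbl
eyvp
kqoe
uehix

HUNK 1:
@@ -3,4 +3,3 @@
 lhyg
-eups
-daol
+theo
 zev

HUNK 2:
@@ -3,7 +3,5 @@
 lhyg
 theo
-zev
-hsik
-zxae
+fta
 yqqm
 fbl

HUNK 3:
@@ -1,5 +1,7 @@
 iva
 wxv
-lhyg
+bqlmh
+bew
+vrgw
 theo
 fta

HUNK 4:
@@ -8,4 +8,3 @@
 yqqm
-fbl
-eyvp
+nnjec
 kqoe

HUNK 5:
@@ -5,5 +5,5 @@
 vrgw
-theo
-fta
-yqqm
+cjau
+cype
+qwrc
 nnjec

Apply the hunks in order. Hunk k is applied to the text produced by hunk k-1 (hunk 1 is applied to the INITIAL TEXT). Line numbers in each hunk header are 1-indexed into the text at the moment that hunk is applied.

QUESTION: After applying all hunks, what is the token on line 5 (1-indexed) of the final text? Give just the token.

Hunk 1: at line 3 remove [eups,daol] add [theo] -> 12 lines: iva wxv lhyg theo zev hsik zxae yqqm fbl eyvp kqoe uehix
Hunk 2: at line 3 remove [zev,hsik,zxae] add [fta] -> 10 lines: iva wxv lhyg theo fta yqqm fbl eyvp kqoe uehix
Hunk 3: at line 1 remove [lhyg] add [bqlmh,bew,vrgw] -> 12 lines: iva wxv bqlmh bew vrgw theo fta yqqm fbl eyvp kqoe uehix
Hunk 4: at line 8 remove [fbl,eyvp] add [nnjec] -> 11 lines: iva wxv bqlmh bew vrgw theo fta yqqm nnjec kqoe uehix
Hunk 5: at line 5 remove [theo,fta,yqqm] add [cjau,cype,qwrc] -> 11 lines: iva wxv bqlmh bew vrgw cjau cype qwrc nnjec kqoe uehix
Final line 5: vrgw

Answer: vrgw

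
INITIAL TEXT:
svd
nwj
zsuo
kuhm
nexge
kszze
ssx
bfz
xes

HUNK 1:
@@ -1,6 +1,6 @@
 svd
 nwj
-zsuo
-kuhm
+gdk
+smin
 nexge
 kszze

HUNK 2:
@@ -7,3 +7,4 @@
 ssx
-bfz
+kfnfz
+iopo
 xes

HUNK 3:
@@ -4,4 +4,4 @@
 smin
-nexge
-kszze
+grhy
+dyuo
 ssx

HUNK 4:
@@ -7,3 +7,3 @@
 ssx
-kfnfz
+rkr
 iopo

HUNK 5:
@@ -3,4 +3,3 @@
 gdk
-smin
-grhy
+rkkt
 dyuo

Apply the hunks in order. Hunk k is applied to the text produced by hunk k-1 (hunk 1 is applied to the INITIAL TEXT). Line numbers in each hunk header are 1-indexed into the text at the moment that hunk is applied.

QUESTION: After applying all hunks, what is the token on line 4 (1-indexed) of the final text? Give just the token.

Answer: rkkt

Derivation:
Hunk 1: at line 1 remove [zsuo,kuhm] add [gdk,smin] -> 9 lines: svd nwj gdk smin nexge kszze ssx bfz xes
Hunk 2: at line 7 remove [bfz] add [kfnfz,iopo] -> 10 lines: svd nwj gdk smin nexge kszze ssx kfnfz iopo xes
Hunk 3: at line 4 remove [nexge,kszze] add [grhy,dyuo] -> 10 lines: svd nwj gdk smin grhy dyuo ssx kfnfz iopo xes
Hunk 4: at line 7 remove [kfnfz] add [rkr] -> 10 lines: svd nwj gdk smin grhy dyuo ssx rkr iopo xes
Hunk 5: at line 3 remove [smin,grhy] add [rkkt] -> 9 lines: svd nwj gdk rkkt dyuo ssx rkr iopo xes
Final line 4: rkkt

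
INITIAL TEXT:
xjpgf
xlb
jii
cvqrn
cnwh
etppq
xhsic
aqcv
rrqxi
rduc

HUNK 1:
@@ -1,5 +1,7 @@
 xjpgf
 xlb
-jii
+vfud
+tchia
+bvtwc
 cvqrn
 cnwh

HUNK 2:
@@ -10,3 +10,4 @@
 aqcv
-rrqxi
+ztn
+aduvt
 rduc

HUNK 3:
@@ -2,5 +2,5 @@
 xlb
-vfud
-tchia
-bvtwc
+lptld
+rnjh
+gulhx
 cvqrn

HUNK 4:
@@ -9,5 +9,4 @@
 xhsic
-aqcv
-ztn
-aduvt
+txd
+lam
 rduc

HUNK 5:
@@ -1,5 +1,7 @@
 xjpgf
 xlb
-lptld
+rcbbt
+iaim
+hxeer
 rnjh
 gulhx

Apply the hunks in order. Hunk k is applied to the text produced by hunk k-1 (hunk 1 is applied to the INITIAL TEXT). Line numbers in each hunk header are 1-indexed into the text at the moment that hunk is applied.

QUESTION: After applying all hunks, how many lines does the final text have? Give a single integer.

Hunk 1: at line 1 remove [jii] add [vfud,tchia,bvtwc] -> 12 lines: xjpgf xlb vfud tchia bvtwc cvqrn cnwh etppq xhsic aqcv rrqxi rduc
Hunk 2: at line 10 remove [rrqxi] add [ztn,aduvt] -> 13 lines: xjpgf xlb vfud tchia bvtwc cvqrn cnwh etppq xhsic aqcv ztn aduvt rduc
Hunk 3: at line 2 remove [vfud,tchia,bvtwc] add [lptld,rnjh,gulhx] -> 13 lines: xjpgf xlb lptld rnjh gulhx cvqrn cnwh etppq xhsic aqcv ztn aduvt rduc
Hunk 4: at line 9 remove [aqcv,ztn,aduvt] add [txd,lam] -> 12 lines: xjpgf xlb lptld rnjh gulhx cvqrn cnwh etppq xhsic txd lam rduc
Hunk 5: at line 1 remove [lptld] add [rcbbt,iaim,hxeer] -> 14 lines: xjpgf xlb rcbbt iaim hxeer rnjh gulhx cvqrn cnwh etppq xhsic txd lam rduc
Final line count: 14

Answer: 14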